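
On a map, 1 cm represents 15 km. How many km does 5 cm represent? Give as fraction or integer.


Map scale: 1 cm = 15 km
Measured distance on map = 5 cm
Set up proportion: 5 * 15 / 1
= 75 / 1
= 75 km

75


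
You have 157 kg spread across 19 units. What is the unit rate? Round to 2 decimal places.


Total kg = 157
Number of units = 19
Unit rate = 157 / 19
= 8.26 kg per unit

8.26


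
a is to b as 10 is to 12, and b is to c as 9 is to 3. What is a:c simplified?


Given a:b = 10:12 and b:c = 9:3
Make b consistent. Multiply first ratio by 9: a:b = 90:108
Multiply second ratio by 12: b:c = 108:36
Now b = 108 in both, so a:b:c = 90:108:36
Therefore a:c = 90:36
Simplify by GCD: a:c = 5:2

5:2


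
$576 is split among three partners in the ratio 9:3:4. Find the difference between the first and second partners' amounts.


Total parts = 9 + 3 + 4 = 16
Value per part = 576 / 16 = 36
Shares: 9*36=324, 3*36=108, 4*36=144
First share = 324, second share = 108
Difference = |324 - 108| = 216

216


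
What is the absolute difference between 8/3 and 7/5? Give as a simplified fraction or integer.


Simplify: 8/3 = 8/3 and 7/5 = 7/5
Find common denominator: LCD = 15
Convert: 40/15 and 21/15
Difference = |40 - 21|/15 = 19/15
Simplified = 19/15

19/15


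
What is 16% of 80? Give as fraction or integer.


Compute 16% of 80
Convert percentage: 16% = 16/100
Multiply: 80 * 16/100
= 1280/100
= 64/5

64/5


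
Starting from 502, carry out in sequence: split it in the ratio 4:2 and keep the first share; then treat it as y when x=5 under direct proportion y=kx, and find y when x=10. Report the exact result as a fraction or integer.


Start with 502.
Step 1: Split 4:2, first share = 502 * 4/6 = 1004/3
Step 2: Direct prop: k = (1004/3)/5; new y = k*10 = 1004/3*10/5 = 2008/3
Final result = 2008/3

2008/3


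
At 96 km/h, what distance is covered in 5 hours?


Using distance = speed * time
Speed = 96 km/h
Time = 5 hours
Distance = 96 * 5
= 480 km

480


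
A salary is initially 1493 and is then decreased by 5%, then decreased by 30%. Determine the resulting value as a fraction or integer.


Start: 1493
Step 1: decrease by 5% => multiply by 95/100
  1493 * 95/100 = 28367/20
Step 2: decrease by 30% => multiply by 70/100
  28367/20 * 70/100 = 198569/200
Final value = 198569/200

198569/200


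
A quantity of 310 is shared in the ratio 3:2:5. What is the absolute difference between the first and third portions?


Total parts = 3 + 2 + 5 = 10
Value per part = 310 / 10 = 31
Shares: 3*31=93, 2*31=62, 5*31=155
First share = 93, third share = 155
Difference = |93 - 155| = 62

62


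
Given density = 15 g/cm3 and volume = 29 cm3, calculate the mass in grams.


Using mass = density * volume
Density = 15 g/cm3
Volume = 29 cm3
Mass = 15 * 29
= 435 g

435


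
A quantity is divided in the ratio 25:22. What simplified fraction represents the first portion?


Total parts = 25 + 22 = 47
First part fraction = 25/47
Simplify: 25/47 = 25/47

25/47


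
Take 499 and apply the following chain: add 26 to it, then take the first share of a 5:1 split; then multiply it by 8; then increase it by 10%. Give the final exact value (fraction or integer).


Start with 499.
Step 1: Add 26: 499+26=525; split 5:1 first = 525*5/6 = 875/2
Step 2: Multiply by 8: 875/2 * 8 = 3500
Step 3: Increase by 10%: 3500 * 110/100 = 3850
Final result = 3850

3850


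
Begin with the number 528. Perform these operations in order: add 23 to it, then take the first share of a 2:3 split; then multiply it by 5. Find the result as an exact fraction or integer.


Start with 528.
Step 1: Add 23: 528+23=551; split 2:3 first = 551*2/5 = 1102/5
Step 2: Multiply by 5: 1102/5 * 5 = 1102
Final result = 1102

1102


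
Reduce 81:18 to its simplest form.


Find GCD(81, 18)
GCD = 9
Divide both by 9: 81/9 = 9, 18/9 = 2
Simplified ratio = 9:2

9:2


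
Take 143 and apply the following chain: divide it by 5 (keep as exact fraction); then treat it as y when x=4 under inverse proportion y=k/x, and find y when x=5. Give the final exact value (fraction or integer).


Start with 143.
Step 1: Divide by 5: 143 / 5 = 143/5
Step 2: Inverse prop: k = (143/5)*4; new y = k/5 = 143/5*4/5 = 572/25
Final result = 572/25

572/25


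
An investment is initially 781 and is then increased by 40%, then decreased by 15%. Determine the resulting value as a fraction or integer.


Start: 781
Step 1: increase by 40% => multiply by 140/100
  781 * 140/100 = 5467/5
Step 2: decrease by 15% => multiply by 85/100
  5467/5 * 85/100 = 92939/100
Final value = 92939/100

92939/100


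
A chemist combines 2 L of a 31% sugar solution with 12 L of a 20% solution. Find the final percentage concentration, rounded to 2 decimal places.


Solute in mixture 1 = 31% of 2 L = 2*31/100 = 31/50 L
Solute in mixture 2 = 20% of 12 L = 12*20/100 = 12/5 L
Total solute = 31/50 + 12/5 = 151/50 L
Total volume = 2 + 12 = 14 L
Final concentration = 151/50/14 * 100 = 21.57%

21.57


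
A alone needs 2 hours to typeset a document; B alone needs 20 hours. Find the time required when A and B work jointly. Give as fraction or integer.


Rate of A = 1/2 job per hour
Rate of B = 1/20 job per hour
Combined rate = 1/2 + 1/20
Find common denominator: (20 + 2)/(2*20) = 22/40
Combined rate = 11/20 job per hour
Time together = 1 / (11/20) = 20/11 hours

20/11


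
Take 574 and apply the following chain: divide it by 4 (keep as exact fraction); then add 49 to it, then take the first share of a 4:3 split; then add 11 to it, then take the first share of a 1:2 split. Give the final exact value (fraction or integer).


Start with 574.
Step 1: Divide by 4: 574 / 4 = 287/2
Step 2: Add 49: 287/2+49=385/2; split 4:3 first = 385/2*4/7 = 110
Step 3: Add 11: 110+11=121; split 1:2 first = 121*1/3 = 121/3
Final result = 121/3

121/3


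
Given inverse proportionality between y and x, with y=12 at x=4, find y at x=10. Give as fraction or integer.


Inverse proportion: y = k/x
Find k: k = 4 * 12 = 48
Compute y at x=10: y = 48/10
y = 24/5

24/5


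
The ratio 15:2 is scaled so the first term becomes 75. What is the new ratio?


Original ratio: 15:2
First term target: 75
Scale factor = 75 / 15 = 5
Multiply second term: 2 * 5 = 10
Equivalent ratio = 75:10

75:10


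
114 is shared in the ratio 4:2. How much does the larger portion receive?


Total parts = 4 + 2 = 6
Value per part = 114 / 6 = 19
First share = 4 * 19 = 76
Second share = 2 * 19 = 38
Larger share = 76

76


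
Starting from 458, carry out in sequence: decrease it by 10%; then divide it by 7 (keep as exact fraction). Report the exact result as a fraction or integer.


Start with 458.
Step 1: Decrease by 10%: 458 * 90/100 = 2061/5
Step 2: Divide by 7: 2061/5 / 7 = 2061/35
Final result = 2061/35

2061/35


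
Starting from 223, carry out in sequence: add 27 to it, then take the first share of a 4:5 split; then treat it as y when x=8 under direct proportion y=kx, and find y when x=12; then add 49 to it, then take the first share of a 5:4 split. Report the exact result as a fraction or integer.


Start with 223.
Step 1: Add 27: 223+27=250; split 4:5 first = 250*4/9 = 1000/9
Step 2: Direct prop: k = (1000/9)/8; new y = k*12 = 1000/9*12/8 = 500/3
Step 3: Add 49: 500/3+49=647/3; split 5:4 first = 647/3*5/9 = 3235/27
Final result = 3235/27

3235/27


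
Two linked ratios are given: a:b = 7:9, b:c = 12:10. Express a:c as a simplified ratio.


Given a:b = 7:9 and b:c = 12:10
Make b consistent. Multiply first ratio by 12: a:b = 84:108
Multiply second ratio by 9: b:c = 108:90
Now b = 108 in both, so a:b:c = 84:108:90
Therefore a:c = 84:90
Simplify by GCD: a:c = 14:15

14:15


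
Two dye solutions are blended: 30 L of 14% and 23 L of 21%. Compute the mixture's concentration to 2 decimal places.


Solute in mixture 1 = 14% of 30 L = 30*14/100 = 21/5 L
Solute in mixture 2 = 21% of 23 L = 23*21/100 = 483/100 L
Total solute = 21/5 + 483/100 = 903/100 L
Total volume = 30 + 23 = 53 L
Final concentration = 903/100/53 * 100 = 17.04%

17.04


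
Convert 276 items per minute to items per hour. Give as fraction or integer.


Converting from per minute to per hour
Rate = 276 items per minute
Multiply by 60: 276 * 60
= 16560 items per hour

16560


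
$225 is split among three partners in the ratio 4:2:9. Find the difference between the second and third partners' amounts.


Total parts = 4 + 2 + 9 = 15
Value per part = 225 / 15 = 15
Shares: 4*15=60, 2*15=30, 9*15=135
Second share = 30, third share = 135
Difference = |30 - 135| = 105

105


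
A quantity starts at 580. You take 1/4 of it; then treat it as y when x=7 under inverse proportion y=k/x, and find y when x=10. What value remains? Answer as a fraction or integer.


Start with 580.
Step 1: Take 1/4: 580 * 1/4 = 145
Step 2: Inverse prop: k = (145)*7; new y = k/10 = 145*7/10 = 203/2
Final result = 203/2

203/2


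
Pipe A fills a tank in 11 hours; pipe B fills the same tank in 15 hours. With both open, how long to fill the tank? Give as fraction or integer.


Rate of A = 1/11 job per hour
Rate of B = 1/15 job per hour
Combined rate = 1/11 + 1/15
Find common denominator: (15 + 11)/(11*15) = 26/165
Combined rate = 26/165 job per hour
Time together = 1 / (26/165) = 165/26 hours

165/26


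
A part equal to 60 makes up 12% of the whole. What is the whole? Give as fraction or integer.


Given: 60 is 12% of the whole
Set up: 60 = 12/100 * whole
whole = 60 * 100 / 12
whole = 6000 / 12
whole = 500

500


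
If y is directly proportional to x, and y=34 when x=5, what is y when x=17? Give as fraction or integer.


Direct proportion: y = kx
Find k: k = 34/5 = 34/5
Compute y at x=17: y = 34/5 * 17
y = 578/5

578/5


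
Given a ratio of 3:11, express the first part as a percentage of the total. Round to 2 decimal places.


Total parts = 3 + 11 = 14
First part fraction = 3/14
Percentage = (3/14) * 100
= 0.214286 * 100
= 21.43%

21.43


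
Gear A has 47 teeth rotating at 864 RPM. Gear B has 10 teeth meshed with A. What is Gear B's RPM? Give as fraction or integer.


Gear ratio: teeth_A * RPM_A = teeth_B * RPM_B
47 * 864 = 10 * RPM_B
40608 = 10 * RPM_B
RPM_B = 40608 / 10
RPM_B = 20304/5

20304/5


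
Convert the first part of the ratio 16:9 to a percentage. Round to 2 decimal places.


Total parts = 16 + 9 = 25
First part fraction = 16/25
Percentage = (16/25) * 100
= 0.64 * 100
= 64.00%

64.00


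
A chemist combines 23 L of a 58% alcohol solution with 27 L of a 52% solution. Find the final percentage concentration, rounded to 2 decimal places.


Solute in mixture 1 = 58% of 23 L = 23*58/100 = 667/50 L
Solute in mixture 2 = 52% of 27 L = 27*52/100 = 351/25 L
Total solute = 667/50 + 351/25 = 1369/50 L
Total volume = 23 + 27 = 50 L
Final concentration = 1369/50/50 * 100 = 54.76%

54.76


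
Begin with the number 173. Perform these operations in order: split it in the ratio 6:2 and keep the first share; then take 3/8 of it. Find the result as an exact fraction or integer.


Start with 173.
Step 1: Split 6:2, first share = 173 * 6/8 = 519/4
Step 2: Take 3/8: 519/4 * 3/8 = 1557/32
Final result = 1557/32

1557/32


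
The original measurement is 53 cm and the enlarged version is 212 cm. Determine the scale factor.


Original length = 53 cm
Scaled length = 212 cm
Scale factor = 212 / 53
= 4

4


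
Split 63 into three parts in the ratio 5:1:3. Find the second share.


Ratio = 5:1:3
Total parts = 5 + 1 + 3 = 9
Value per part = 63 / 9 = 7
First share = 5 * 7 = 35
Middle share = 1 * 7 = 7
Third share = 3 * 7 = 21

7


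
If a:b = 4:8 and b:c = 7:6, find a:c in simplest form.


Given a:b = 4:8 and b:c = 7:6
Make b consistent. Multiply first ratio by 7: a:b = 28:56
Multiply second ratio by 8: b:c = 56:48
Now b = 56 in both, so a:b:c = 28:56:48
Therefore a:c = 28:48
Simplify by GCD: a:c = 7:12

7:12


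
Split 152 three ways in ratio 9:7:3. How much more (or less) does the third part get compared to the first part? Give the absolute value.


Total parts = 9 + 7 + 3 = 19
Value per part = 152 / 19 = 8
Shares: 9*8=72, 7*8=56, 3*8=24
Third share = 24, first share = 72
Difference = |24 - 72| = 48

48


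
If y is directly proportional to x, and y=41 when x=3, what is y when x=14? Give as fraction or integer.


Direct proportion: y = kx
Find k: k = 41/3 = 41/3
Compute y at x=14: y = 41/3 * 14
y = 574/3

574/3


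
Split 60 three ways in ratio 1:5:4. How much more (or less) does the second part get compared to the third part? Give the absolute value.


Total parts = 1 + 5 + 4 = 10
Value per part = 60 / 10 = 6
Shares: 1*6=6, 5*6=30, 4*6=24
Second share = 30, third share = 24
Difference = |30 - 24| = 6

6


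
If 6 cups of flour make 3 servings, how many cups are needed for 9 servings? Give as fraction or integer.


Original: 6 cups for 3 servings
Target servings = 9
Scaling factor = 9/3
New amount = 6 * 9/3
= 54/3
= 18 cups

18


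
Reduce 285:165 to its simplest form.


Find GCD(285, 165)
GCD = 15
Divide both by 15: 285/15 = 19, 165/15 = 11
Simplified ratio = 19:11

19:11


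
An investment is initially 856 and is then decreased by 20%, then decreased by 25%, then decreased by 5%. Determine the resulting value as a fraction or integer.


Start: 856
Step 1: decrease by 20% => multiply by 80/100
  856 * 80/100 = 3424/5
Step 2: decrease by 25% => multiply by 75/100
  3424/5 * 75/100 = 2568/5
Step 3: decrease by 5% => multiply by 95/100
  2568/5 * 95/100 = 12198/25
Final value = 12198/25

12198/25


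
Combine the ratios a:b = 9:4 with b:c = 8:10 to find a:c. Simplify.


Given a:b = 9:4 and b:c = 8:10
Make b consistent. Multiply first ratio by 8: a:b = 72:32
Multiply second ratio by 4: b:c = 32:40
Now b = 32 in both, so a:b:c = 72:32:40
Therefore a:c = 72:40
Simplify by GCD: a:c = 9:5

9:5


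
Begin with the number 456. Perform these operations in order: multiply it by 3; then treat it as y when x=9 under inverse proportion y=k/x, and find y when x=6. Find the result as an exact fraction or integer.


Start with 456.
Step 1: Multiply by 3: 456 * 3 = 1368
Step 2: Inverse prop: k = (1368)*9; new y = k/6 = 1368*9/6 = 2052
Final result = 2052

2052


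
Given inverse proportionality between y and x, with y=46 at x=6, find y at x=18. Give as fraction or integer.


Inverse proportion: y = k/x
Find k: k = 6 * 46 = 276
Compute y at x=18: y = 276/18
y = 46/3

46/3


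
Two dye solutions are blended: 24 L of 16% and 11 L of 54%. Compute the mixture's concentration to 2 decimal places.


Solute in mixture 1 = 16% of 24 L = 24*16/100 = 96/25 L
Solute in mixture 2 = 54% of 11 L = 11*54/100 = 297/50 L
Total solute = 96/25 + 297/50 = 489/50 L
Total volume = 24 + 11 = 35 L
Final concentration = 489/50/35 * 100 = 27.94%

27.94


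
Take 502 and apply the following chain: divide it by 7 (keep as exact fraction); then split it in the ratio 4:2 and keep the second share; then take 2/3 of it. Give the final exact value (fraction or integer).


Start with 502.
Step 1: Divide by 7: 502 / 7 = 502/7
Step 2: Split 4:2, second share = 502/7 * 2/6 = 502/21
Step 3: Take 2/3: 502/21 * 2/3 = 1004/63
Final result = 1004/63

1004/63


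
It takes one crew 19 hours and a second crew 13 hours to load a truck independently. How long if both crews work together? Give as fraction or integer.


Rate of A = 1/19 job per hour
Rate of B = 1/13 job per hour
Combined rate = 1/19 + 1/13
Find common denominator: (13 + 19)/(19*13) = 32/247
Combined rate = 32/247 job per hour
Time together = 1 / (32/247) = 247/32 hours

247/32


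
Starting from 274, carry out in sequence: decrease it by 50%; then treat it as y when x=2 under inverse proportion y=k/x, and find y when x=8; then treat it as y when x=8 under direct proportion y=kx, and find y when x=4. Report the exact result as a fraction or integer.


Start with 274.
Step 1: Decrease by 50%: 274 * 50/100 = 137
Step 2: Inverse prop: k = (137)*2; new y = k/8 = 137*2/8 = 137/4
Step 3: Direct prop: k = (137/4)/8; new y = k*4 = 137/4*4/8 = 137/8
Final result = 137/8

137/8


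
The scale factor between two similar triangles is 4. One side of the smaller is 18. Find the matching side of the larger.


Similar triangles have proportional sides
Scale factor = 4
Smaller side = 18
Corresponding larger side = 18 * 4
= 72

72


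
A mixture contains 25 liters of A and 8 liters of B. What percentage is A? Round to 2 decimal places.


Volume of A = 25 L
Volume of B = 8 L
Total volume = 25 + 8 = 33 L
Percentage of A = (25/33) * 100
= 75.76%

75.76


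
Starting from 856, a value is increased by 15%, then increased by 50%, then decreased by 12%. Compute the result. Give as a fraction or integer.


Start: 856
Step 1: increase by 15% => multiply by 115/100
  856 * 115/100 = 4922/5
Step 2: increase by 50% => multiply by 150/100
  4922/5 * 150/100 = 7383/5
Step 3: decrease by 12% => multiply by 88/100
  7383/5 * 88/100 = 162426/125
Final value = 162426/125

162426/125


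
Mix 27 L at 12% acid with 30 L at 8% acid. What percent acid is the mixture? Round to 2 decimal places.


Solute in mixture 1 = 12% of 27 L = 27*12/100 = 81/25 L
Solute in mixture 2 = 8% of 30 L = 30*8/100 = 12/5 L
Total solute = 81/25 + 12/5 = 141/25 L
Total volume = 27 + 30 = 57 L
Final concentration = 141/25/57 * 100 = 9.89%

9.89


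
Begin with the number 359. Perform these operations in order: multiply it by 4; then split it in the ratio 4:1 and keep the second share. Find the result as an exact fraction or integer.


Start with 359.
Step 1: Multiply by 4: 359 * 4 = 1436
Step 2: Split 4:1, second share = 1436 * 1/5 = 1436/5
Final result = 1436/5

1436/5


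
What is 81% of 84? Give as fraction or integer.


Compute 81% of 84
Convert percentage: 81% = 81/100
Multiply: 84 * 81/100
= 6804/100
= 1701/25

1701/25


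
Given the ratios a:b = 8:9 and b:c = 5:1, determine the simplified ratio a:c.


Given a:b = 8:9 and b:c = 5:1
Make b consistent. Multiply first ratio by 5: a:b = 40:45
Multiply second ratio by 9: b:c = 45:9
Now b = 45 in both, so a:b:c = 40:45:9
Therefore a:c = 40:9
Simplify by GCD: a:c = 40:9

40:9


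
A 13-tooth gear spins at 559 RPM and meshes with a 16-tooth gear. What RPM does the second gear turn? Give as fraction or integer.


Gear ratio: teeth_A * RPM_A = teeth_B * RPM_B
13 * 559 = 16 * RPM_B
7267 = 16 * RPM_B
RPM_B = 7267 / 16
RPM_B = 7267/16

7267/16


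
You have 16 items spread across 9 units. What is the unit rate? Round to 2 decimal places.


Total items = 16
Number of units = 9
Unit rate = 16 / 9
= 1.78 items per unit

1.78


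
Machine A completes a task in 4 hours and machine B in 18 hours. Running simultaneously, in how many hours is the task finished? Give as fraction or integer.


Rate of A = 1/4 job per hour
Rate of B = 1/18 job per hour
Combined rate = 1/4 + 1/18
Find common denominator: (18 + 4)/(4*18) = 22/72
Combined rate = 11/36 job per hour
Time together = 1 / (11/36) = 36/11 hours

36/11


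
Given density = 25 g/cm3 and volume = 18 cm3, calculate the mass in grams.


Using mass = density * volume
Density = 25 g/cm3
Volume = 18 cm3
Mass = 25 * 18
= 450 g

450


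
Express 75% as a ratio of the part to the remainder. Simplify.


Part = 75%, Remainder = 25%
Ratio = 75:25
GCD(75, 25) = 25
Simplify: 3:1 = 3:1

3:1


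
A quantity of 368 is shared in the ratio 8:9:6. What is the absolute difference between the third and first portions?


Total parts = 8 + 9 + 6 = 23
Value per part = 368 / 23 = 16
Shares: 8*16=128, 9*16=144, 6*16=96
Third share = 96, first share = 128
Difference = |96 - 128| = 32

32


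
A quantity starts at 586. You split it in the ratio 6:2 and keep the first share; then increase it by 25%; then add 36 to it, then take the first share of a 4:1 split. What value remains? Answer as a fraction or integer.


Start with 586.
Step 1: Split 6:2, first share = 586 * 6/8 = 879/2
Step 2: Increase by 25%: 879/2 * 125/100 = 4395/8
Step 3: Add 36: 4395/8+36=4683/8; split 4:1 first = 4683/8*4/5 = 4683/10
Final result = 4683/10

4683/10


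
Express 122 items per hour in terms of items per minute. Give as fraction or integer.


Converting from per hour to per minute
Rate = 122 items per hour
Divide by 60: 122/60
= 61/30 items per minute

61/30


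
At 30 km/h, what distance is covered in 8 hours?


Using distance = speed * time
Speed = 30 km/h
Time = 8 hours
Distance = 30 * 8
= 240 km

240


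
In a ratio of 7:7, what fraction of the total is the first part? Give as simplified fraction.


Total parts = 7 + 7 = 14
First part fraction = 7/14
Simplify: 7/14 = 1/2

1/2


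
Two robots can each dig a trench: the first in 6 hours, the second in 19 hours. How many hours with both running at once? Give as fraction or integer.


Rate of A = 1/6 job per hour
Rate of B = 1/19 job per hour
Combined rate = 1/6 + 1/19
Find common denominator: (19 + 6)/(6*19) = 25/114
Combined rate = 25/114 job per hour
Time together = 1 / (25/114) = 114/25 hours

114/25


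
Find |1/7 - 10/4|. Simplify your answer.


Simplify: 1/7 = 1/7 and 10/4 = 5/2
Find common denominator: LCD = 14
Convert: 2/14 and 35/14
Difference = |2 - 35|/14 = 33/14
Simplified = 33/14

33/14


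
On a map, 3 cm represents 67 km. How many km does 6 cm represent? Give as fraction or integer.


Map scale: 3 cm = 67 km
Measured distance on map = 6 cm
Set up proportion: 6 * 67 / 3
= 402 / 3
= 134 km

134


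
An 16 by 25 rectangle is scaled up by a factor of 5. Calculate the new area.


Original dimensions: 16 x 25
Enlargement factor = 5
New width = 16 * 5 = 80
New height = 25 * 5 = 125
New area = 80 * 125 = 10000

10000


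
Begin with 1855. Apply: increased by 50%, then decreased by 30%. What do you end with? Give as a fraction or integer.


Start: 1855
Step 1: increase by 50% => multiply by 150/100
  1855 * 150/100 = 5565/2
Step 2: decrease by 30% => multiply by 70/100
  5565/2 * 70/100 = 7791/4
Final value = 7791/4

7791/4


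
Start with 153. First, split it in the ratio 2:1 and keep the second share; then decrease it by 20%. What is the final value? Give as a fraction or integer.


Start with 153.
Step 1: Split 2:1, second share = 153 * 1/3 = 51
Step 2: Decrease by 20%: 51 * 80/100 = 204/5
Final result = 204/5

204/5


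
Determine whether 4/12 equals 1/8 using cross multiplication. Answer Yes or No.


Cross multiply to check 4/12 = 1/8
Left cross product: 4 * 8 = 32
Right cross product: 12 * 1 = 12
32 != 12
Not equal, so proportions differ => No

No


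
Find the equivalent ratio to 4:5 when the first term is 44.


Original ratio: 4:5
First term target: 44
Scale factor = 44 / 4 = 11
Multiply second term: 5 * 11 = 55
Equivalent ratio = 44:55

44:55


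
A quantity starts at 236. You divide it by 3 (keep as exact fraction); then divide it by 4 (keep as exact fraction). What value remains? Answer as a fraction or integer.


Start with 236.
Step 1: Divide by 3: 236 / 3 = 236/3
Step 2: Divide by 4: 236/3 / 4 = 59/3
Final result = 59/3

59/3


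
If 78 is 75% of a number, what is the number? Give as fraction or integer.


Given: 78 is 75% of the whole
Set up: 78 = 75/100 * whole
whole = 78 * 100 / 75
whole = 7800 / 75
whole = 104

104


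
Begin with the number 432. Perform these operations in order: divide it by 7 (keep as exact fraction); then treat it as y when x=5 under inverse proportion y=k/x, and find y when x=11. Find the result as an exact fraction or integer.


Start with 432.
Step 1: Divide by 7: 432 / 7 = 432/7
Step 2: Inverse prop: k = (432/7)*5; new y = k/11 = 432/7*5/11 = 2160/77
Final result = 2160/77

2160/77


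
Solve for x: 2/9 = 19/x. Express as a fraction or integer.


Setting up: 2/9 = 19/x
Cross multiply: 2 * x = 9 * 19
2x = 171
x = 171/2
x = 171/2

171/2


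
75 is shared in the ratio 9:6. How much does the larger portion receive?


Total parts = 9 + 6 = 15
Value per part = 75 / 15 = 5
First share = 9 * 5 = 45
Second share = 6 * 5 = 30
Larger share = 45

45


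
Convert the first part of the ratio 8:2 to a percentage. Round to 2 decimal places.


Total parts = 8 + 2 = 10
First part fraction = 8/10
Percentage = (8/10) * 100
= 0.8 * 100
= 80.00%

80.00


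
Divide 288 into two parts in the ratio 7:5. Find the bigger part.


Total parts = 7 + 5 = 12
Value per part = 288 / 12 = 24
First share = 7 * 24 = 168
Second share = 5 * 24 = 120
Larger share = 168

168


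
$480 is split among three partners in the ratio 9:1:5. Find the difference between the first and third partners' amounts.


Total parts = 9 + 1 + 5 = 15
Value per part = 480 / 15 = 32
Shares: 9*32=288, 1*32=32, 5*32=160
First share = 288, third share = 160
Difference = |288 - 160| = 128

128


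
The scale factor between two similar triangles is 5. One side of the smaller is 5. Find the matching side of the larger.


Similar triangles have proportional sides
Scale factor = 5
Smaller side = 5
Corresponding larger side = 5 * 5
= 25

25


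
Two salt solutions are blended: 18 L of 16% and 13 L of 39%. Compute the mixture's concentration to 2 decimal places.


Solute in mixture 1 = 16% of 18 L = 18*16/100 = 72/25 L
Solute in mixture 2 = 39% of 13 L = 13*39/100 = 507/100 L
Total solute = 72/25 + 507/100 = 159/20 L
Total volume = 18 + 13 = 31 L
Final concentration = 159/20/31 * 100 = 25.65%

25.65


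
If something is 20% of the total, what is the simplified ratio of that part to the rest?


Part = 20%, Remainder = 80%
Ratio = 20:80
GCD(20, 80) = 20
Simplify: 1:4 = 1:4

1:4


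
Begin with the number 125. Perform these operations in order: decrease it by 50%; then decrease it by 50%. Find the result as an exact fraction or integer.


Start with 125.
Step 1: Decrease by 50%: 125 * 50/100 = 125/2
Step 2: Decrease by 50%: 125/2 * 50/100 = 125/4
Final result = 125/4

125/4


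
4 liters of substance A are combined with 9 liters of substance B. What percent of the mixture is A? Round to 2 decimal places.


Volume of A = 4 L
Volume of B = 9 L
Total volume = 4 + 9 = 13 L
Percentage of A = (4/13) * 100
= 30.77%

30.77


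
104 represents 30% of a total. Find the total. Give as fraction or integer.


Given: 104 is 30% of the whole
Set up: 104 = 30/100 * whole
whole = 104 * 100 / 30
whole = 10400 / 30
whole = 1040/3

1040/3


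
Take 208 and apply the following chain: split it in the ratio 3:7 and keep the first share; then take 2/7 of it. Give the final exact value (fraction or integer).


Start with 208.
Step 1: Split 3:7, first share = 208 * 3/10 = 312/5
Step 2: Take 2/7: 312/5 * 2/7 = 624/35
Final result = 624/35

624/35


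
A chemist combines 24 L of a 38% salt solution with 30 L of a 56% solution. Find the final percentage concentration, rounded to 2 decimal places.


Solute in mixture 1 = 38% of 24 L = 24*38/100 = 228/25 L
Solute in mixture 2 = 56% of 30 L = 30*56/100 = 84/5 L
Total solute = 228/25 + 84/5 = 648/25 L
Total volume = 24 + 30 = 54 L
Final concentration = 648/25/54 * 100 = 48.00%

48.00


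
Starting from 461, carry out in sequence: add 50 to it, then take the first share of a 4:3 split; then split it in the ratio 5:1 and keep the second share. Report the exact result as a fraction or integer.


Start with 461.
Step 1: Add 50: 461+50=511; split 4:3 first = 511*4/7 = 292
Step 2: Split 5:1, second share = 292 * 1/6 = 146/3
Final result = 146/3

146/3


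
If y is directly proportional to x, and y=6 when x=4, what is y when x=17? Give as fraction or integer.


Direct proportion: y = kx
Find k: k = 6/4 = 3/2
Compute y at x=17: y = 3/2 * 17
y = 51/2

51/2


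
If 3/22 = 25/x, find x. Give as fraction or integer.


Setting up: 3/22 = 25/x
Cross multiply: 3 * x = 22 * 25
3x = 550
x = 550/3
x = 550/3

550/3


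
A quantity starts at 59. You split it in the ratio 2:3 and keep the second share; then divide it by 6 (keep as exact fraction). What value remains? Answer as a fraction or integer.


Start with 59.
Step 1: Split 2:3, second share = 59 * 3/5 = 177/5
Step 2: Divide by 6: 177/5 / 6 = 59/10
Final result = 59/10

59/10


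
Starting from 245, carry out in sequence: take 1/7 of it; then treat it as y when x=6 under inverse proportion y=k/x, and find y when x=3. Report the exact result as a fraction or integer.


Start with 245.
Step 1: Take 1/7: 245 * 1/7 = 35
Step 2: Inverse prop: k = (35)*6; new y = k/3 = 35*6/3 = 70
Final result = 70

70


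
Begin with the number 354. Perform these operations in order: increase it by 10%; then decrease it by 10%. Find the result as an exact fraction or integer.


Start with 354.
Step 1: Increase by 10%: 354 * 110/100 = 1947/5
Step 2: Decrease by 10%: 1947/5 * 90/100 = 17523/50
Final result = 17523/50

17523/50


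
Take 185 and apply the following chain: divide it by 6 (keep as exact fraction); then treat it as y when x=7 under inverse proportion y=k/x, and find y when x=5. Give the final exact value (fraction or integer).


Start with 185.
Step 1: Divide by 6: 185 / 6 = 185/6
Step 2: Inverse prop: k = (185/6)*7; new y = k/5 = 185/6*7/5 = 259/6
Final result = 259/6

259/6


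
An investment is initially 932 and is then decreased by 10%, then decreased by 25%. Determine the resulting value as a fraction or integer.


Start: 932
Step 1: decrease by 10% => multiply by 90/100
  932 * 90/100 = 4194/5
Step 2: decrease by 25% => multiply by 75/100
  4194/5 * 75/100 = 6291/10
Final value = 6291/10

6291/10


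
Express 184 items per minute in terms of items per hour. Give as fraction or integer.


Converting from per minute to per hour
Rate = 184 items per minute
Multiply by 60: 184 * 60
= 11040 items per hour

11040


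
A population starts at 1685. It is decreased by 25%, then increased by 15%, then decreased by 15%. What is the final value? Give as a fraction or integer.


Start: 1685
Step 1: decrease by 25% => multiply by 75/100
  1685 * 75/100 = 5055/4
Step 2: increase by 15% => multiply by 115/100
  5055/4 * 115/100 = 23253/16
Step 3: decrease by 15% => multiply by 85/100
  23253/16 * 85/100 = 395301/320
Final value = 395301/320

395301/320


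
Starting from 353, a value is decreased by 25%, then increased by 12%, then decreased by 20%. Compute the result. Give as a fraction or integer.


Start: 353
Step 1: decrease by 25% => multiply by 75/100
  353 * 75/100 = 1059/4
Step 2: increase by 12% => multiply by 112/100
  1059/4 * 112/100 = 7413/25
Step 3: decrease by 20% => multiply by 80/100
  7413/25 * 80/100 = 29652/125
Final value = 29652/125

29652/125


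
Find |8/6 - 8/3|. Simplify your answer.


Simplify: 8/6 = 4/3 and 8/3 = 8/3
Find common denominator: LCD = 3
Convert: 4/3 and 8/3
Difference = |4 - 8|/3 = 4/3
Simplified = 4/3

4/3


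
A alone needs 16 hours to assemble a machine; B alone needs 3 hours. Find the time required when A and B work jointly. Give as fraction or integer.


Rate of A = 1/16 job per hour
Rate of B = 1/3 job per hour
Combined rate = 1/16 + 1/3
Find common denominator: (3 + 16)/(16*3) = 19/48
Combined rate = 19/48 job per hour
Time together = 1 / (19/48) = 48/19 hours

48/19


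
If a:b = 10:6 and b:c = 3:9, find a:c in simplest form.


Given a:b = 10:6 and b:c = 3:9
Make b consistent. Multiply first ratio by 3: a:b = 30:18
Multiply second ratio by 6: b:c = 18:54
Now b = 18 in both, so a:b:c = 30:18:54
Therefore a:c = 30:54
Simplify by GCD: a:c = 5:9

5:9


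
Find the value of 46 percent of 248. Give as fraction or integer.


Compute 46% of 248
Convert percentage: 46% = 46/100
Multiply: 248 * 46/100
= 11408/100
= 2852/25

2852/25


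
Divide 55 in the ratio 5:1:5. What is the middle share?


Ratio = 5:1:5
Total parts = 5 + 1 + 5 = 11
Value per part = 55 / 11 = 5
First share = 5 * 5 = 25
Middle share = 1 * 5 = 5
Third share = 5 * 5 = 25

5


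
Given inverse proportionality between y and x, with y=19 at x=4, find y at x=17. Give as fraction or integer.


Inverse proportion: y = k/x
Find k: k = 4 * 19 = 76
Compute y at x=17: y = 76/17
y = 76/17

76/17


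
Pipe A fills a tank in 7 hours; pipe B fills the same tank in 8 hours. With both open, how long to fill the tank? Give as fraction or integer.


Rate of A = 1/7 job per hour
Rate of B = 1/8 job per hour
Combined rate = 1/7 + 1/8
Find common denominator: (8 + 7)/(7*8) = 15/56
Combined rate = 15/56 job per hour
Time together = 1 / (15/56) = 56/15 hours

56/15


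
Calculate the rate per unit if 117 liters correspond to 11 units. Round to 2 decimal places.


Total liters = 117
Number of units = 11
Unit rate = 117 / 11
= 10.64 liters per unit

10.64


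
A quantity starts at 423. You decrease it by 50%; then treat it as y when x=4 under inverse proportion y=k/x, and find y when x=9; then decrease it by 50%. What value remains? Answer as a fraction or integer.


Start with 423.
Step 1: Decrease by 50%: 423 * 50/100 = 423/2
Step 2: Inverse prop: k = (423/2)*4; new y = k/9 = 423/2*4/9 = 94
Step 3: Decrease by 50%: 94 * 50/100 = 47
Final result = 47

47


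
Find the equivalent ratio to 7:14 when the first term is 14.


Original ratio: 7:14
First term target: 14
Scale factor = 14 / 7 = 2
Multiply second term: 14 * 2 = 28
Equivalent ratio = 14:28

14:28


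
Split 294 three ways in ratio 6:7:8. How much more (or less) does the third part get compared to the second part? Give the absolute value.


Total parts = 6 + 7 + 8 = 21
Value per part = 294 / 21 = 14
Shares: 6*14=84, 7*14=98, 8*14=112
Third share = 112, second share = 98
Difference = |112 - 98| = 14

14


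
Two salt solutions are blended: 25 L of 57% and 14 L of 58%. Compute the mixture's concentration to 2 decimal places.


Solute in mixture 1 = 57% of 25 L = 25*57/100 = 57/4 L
Solute in mixture 2 = 58% of 14 L = 14*58/100 = 203/25 L
Total solute = 57/4 + 203/25 = 2237/100 L
Total volume = 25 + 14 = 39 L
Final concentration = 2237/100/39 * 100 = 57.36%

57.36


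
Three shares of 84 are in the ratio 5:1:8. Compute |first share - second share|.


Total parts = 5 + 1 + 8 = 14
Value per part = 84 / 14 = 6
Shares: 5*6=30, 1*6=6, 8*6=48
First share = 30, second share = 6
Difference = |30 - 6| = 24

24


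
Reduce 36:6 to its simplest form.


Find GCD(36, 6)
GCD = 6
Divide both by 6: 36/6 = 6, 6/6 = 1
Simplified ratio = 6:1

6:1


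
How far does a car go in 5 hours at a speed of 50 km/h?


Using distance = speed * time
Speed = 50 km/h
Time = 5 hours
Distance = 50 * 5
= 250 km

250


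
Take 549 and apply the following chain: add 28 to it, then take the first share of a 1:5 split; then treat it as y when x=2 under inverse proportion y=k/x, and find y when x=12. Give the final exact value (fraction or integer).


Start with 549.
Step 1: Add 28: 549+28=577; split 1:5 first = 577*1/6 = 577/6
Step 2: Inverse prop: k = (577/6)*2; new y = k/12 = 577/6*2/12 = 577/36
Final result = 577/36

577/36


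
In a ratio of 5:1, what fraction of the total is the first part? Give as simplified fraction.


Total parts = 5 + 1 = 6
First part fraction = 5/6
Simplify: 5/6 = 5/6

5/6


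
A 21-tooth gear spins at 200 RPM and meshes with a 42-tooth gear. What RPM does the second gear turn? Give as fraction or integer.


Gear ratio: teeth_A * RPM_A = teeth_B * RPM_B
21 * 200 = 42 * RPM_B
4200 = 42 * RPM_B
RPM_B = 4200 / 42
RPM_B = 100

100


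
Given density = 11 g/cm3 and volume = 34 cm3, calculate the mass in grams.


Using mass = density * volume
Density = 11 g/cm3
Volume = 34 cm3
Mass = 11 * 34
= 374 g

374


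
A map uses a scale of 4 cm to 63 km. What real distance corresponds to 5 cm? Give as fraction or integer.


Map scale: 4 cm = 63 km
Measured distance on map = 5 cm
Set up proportion: 5 * 63 / 4
= 315 / 4
= 315/4 km

315/4


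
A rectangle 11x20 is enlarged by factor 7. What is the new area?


Original dimensions: 11 x 20
Enlargement factor = 7
New width = 11 * 7 = 77
New height = 20 * 7 = 140
New area = 77 * 140 = 10780

10780


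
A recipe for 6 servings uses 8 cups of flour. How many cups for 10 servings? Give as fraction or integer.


Original: 8 cups for 6 servings
Target servings = 10
Scaling factor = 10/6
New amount = 8 * 10/6
= 80/6
= 40/3 cups

40/3


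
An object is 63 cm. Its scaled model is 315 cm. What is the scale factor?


Original length = 63 cm
Scaled length = 315 cm
Scale factor = 315 / 63
= 5

5


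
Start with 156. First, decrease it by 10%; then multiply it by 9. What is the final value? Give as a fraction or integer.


Start with 156.
Step 1: Decrease by 10%: 156 * 90/100 = 702/5
Step 2: Multiply by 9: 702/5 * 9 = 6318/5
Final result = 6318/5

6318/5


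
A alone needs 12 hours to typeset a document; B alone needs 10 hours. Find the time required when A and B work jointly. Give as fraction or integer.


Rate of A = 1/12 job per hour
Rate of B = 1/10 job per hour
Combined rate = 1/12 + 1/10
Find common denominator: (10 + 12)/(12*10) = 22/120
Combined rate = 11/60 job per hour
Time together = 1 / (11/60) = 60/11 hours

60/11


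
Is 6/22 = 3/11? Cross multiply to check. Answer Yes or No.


Cross multiply to check 6/22 = 3/11
Left cross product: 6 * 11 = 66
Right cross product: 22 * 3 = 66
66 = 66
Equal, so proportions match => Yes

Yes


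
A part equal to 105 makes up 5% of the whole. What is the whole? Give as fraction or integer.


Given: 105 is 5% of the whole
Set up: 105 = 5/100 * whole
whole = 105 * 100 / 5
whole = 10500 / 5
whole = 2100

2100


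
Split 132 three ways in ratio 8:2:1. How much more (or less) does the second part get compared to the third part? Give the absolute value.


Total parts = 8 + 2 + 1 = 11
Value per part = 132 / 11 = 12
Shares: 8*12=96, 2*12=24, 1*12=12
Second share = 24, third share = 12
Difference = |24 - 12| = 12

12


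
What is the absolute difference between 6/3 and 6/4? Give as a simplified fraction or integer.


Simplify: 6/3 = 2 and 6/4 = 3/2
Find common denominator: LCD = 2
Convert: 4/2 and 3/2
Difference = |4 - 3|/2 = 1/2
Simplified = 1/2

1/2


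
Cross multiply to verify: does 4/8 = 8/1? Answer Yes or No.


Cross multiply to check 4/8 = 8/1
Left cross product: 4 * 1 = 4
Right cross product: 8 * 8 = 64
4 != 64
Not equal, so proportions differ => No

No


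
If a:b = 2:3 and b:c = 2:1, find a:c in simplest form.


Given a:b = 2:3 and b:c = 2:1
Make b consistent. Multiply first ratio by 2: a:b = 4:6
Multiply second ratio by 3: b:c = 6:3
Now b = 6 in both, so a:b:c = 4:6:3
Therefore a:c = 4:3
Simplify by GCD: a:c = 4:3

4:3


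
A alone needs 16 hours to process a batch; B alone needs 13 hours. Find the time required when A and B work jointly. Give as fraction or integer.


Rate of A = 1/16 job per hour
Rate of B = 1/13 job per hour
Combined rate = 1/16 + 1/13
Find common denominator: (13 + 16)/(16*13) = 29/208
Combined rate = 29/208 job per hour
Time together = 1 / (29/208) = 208/29 hours

208/29


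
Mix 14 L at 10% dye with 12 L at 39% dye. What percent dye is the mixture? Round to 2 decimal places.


Solute in mixture 1 = 10% of 14 L = 14*10/100 = 7/5 L
Solute in mixture 2 = 39% of 12 L = 12*39/100 = 117/25 L
Total solute = 7/5 + 117/25 = 152/25 L
Total volume = 14 + 12 = 26 L
Final concentration = 152/25/26 * 100 = 23.38%

23.38


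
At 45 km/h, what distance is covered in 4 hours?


Using distance = speed * time
Speed = 45 km/h
Time = 4 hours
Distance = 45 * 4
= 180 km

180


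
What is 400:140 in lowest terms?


Find GCD(400, 140)
GCD = 20
Divide both by 20: 400/20 = 20, 140/20 = 7
Simplified ratio = 20:7

20:7


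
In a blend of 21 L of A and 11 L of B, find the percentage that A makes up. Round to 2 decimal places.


Volume of A = 21 L
Volume of B = 11 L
Total volume = 21 + 11 = 32 L
Percentage of A = (21/32) * 100
= 65.63%

65.63


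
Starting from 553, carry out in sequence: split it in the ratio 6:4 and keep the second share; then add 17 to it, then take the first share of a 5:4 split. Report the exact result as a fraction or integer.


Start with 553.
Step 1: Split 6:4, second share = 553 * 4/10 = 1106/5
Step 2: Add 17: 1106/5+17=1191/5; split 5:4 first = 1191/5*5/9 = 397/3
Final result = 397/3

397/3
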